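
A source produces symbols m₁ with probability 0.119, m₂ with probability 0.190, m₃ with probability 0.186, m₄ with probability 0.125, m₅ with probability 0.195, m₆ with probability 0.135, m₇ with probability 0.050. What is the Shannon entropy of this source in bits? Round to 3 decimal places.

2.713 bits

H = −Σ pᵢ log₂ pᵢ.
−0.119·log₂(0.119) = 0.3654
−0.190·log₂(0.190) = 0.4552
−0.186·log₂(0.186) = 0.4514
−0.125·log₂(0.125) = 0.3750
−0.195·log₂(0.195) = 0.4599
−0.135·log₂(0.135) = 0.3900
−0.050·log₂(0.050) = 0.2161
Sum ≈ 2.7130 → 2.713 bits.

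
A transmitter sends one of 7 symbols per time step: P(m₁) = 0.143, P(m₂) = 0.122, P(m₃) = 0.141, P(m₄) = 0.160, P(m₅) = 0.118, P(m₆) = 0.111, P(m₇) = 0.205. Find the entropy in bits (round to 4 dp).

2.7776 bits

H = −Σ pᵢ log₂ pᵢ.
−0.143·log₂(0.143) = 0.4012
−0.122·log₂(0.122) = 0.3703
−0.141·log₂(0.141) = 0.3985
−0.160·log₂(0.160) = 0.4230
−0.118·log₂(0.118) = 0.3638
−0.111·log₂(0.111) = 0.3520
−0.205·log₂(0.205) = 0.4687
Sum ≈ 2.7776 → 2.7776 bits.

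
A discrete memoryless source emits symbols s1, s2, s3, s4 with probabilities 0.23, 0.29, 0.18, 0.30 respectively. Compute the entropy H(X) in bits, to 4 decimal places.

H = −Σ pᵢ log₂ pᵢ.
−0.23·log₂(0.23) = 0.4877
−0.29·log₂(0.29) = 0.5179
−0.18·log₂(0.18) = 0.4453
−0.30·log₂(0.30) = 0.5211
Sum ≈ 1.9720 → 1.9720 bits.

1.9720 bits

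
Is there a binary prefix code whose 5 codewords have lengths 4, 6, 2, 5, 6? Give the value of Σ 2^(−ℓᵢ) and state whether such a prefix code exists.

With common denominator 2^6 = 64: Σ 2^(−ℓᵢ) = 4/64 + 1/64 + 16/64 + 2/64 + 1/64 = 24/64 = 0.375.
Kraft's inequality requires Σ ≤ 1; here Σ = 0.375 ≤ 1, so such a prefix code exists.

0.375; yes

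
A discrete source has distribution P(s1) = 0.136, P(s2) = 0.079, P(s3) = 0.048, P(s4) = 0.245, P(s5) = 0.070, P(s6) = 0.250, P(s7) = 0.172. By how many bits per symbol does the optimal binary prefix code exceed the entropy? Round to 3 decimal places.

Entropy H = −Σ p log₂ p ≈ 2.5935 bits.
Huffman merges: 6/125+7/100→59/500; 79/1000+59/500→197/1000; 17/125+43/250→77/250; 197/1000+49/200→221/500; 1/4+77/250→279/500; 221/500+279/500→1. L = 2623/1000 ≈ 2.6230.
L − H = 2.6230 − 2.5935 = 0.029 bits.

0.029 bits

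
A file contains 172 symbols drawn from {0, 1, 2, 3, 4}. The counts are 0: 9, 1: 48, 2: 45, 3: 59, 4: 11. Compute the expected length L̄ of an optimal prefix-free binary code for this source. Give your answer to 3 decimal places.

2.116 bits/symbol

Probabilities are the counts divided by 172.
Repeatedly combine the two least-probable nodes; the expected code length is the sum of the merged weights.
merge 9/172 + 11/172 → 5/43
merge 5/43 + 45/172 → 65/172
merge 12/43 + 59/172 → 107/172
merge 65/172 + 107/172 → 1
L = 5/43 + 65/172 + 107/172 + 1 = 91/43 ≈ 2.116 bits/symbol.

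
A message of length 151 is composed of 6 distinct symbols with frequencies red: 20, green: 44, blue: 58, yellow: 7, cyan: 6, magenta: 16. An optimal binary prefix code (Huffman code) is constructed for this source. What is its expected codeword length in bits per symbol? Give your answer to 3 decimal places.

Probabilities are the counts divided by 151.
Repeatedly combine the two least-probable nodes; the expected code length is the sum of the merged weights.
merge 6/151 + 7/151 → 13/151
merge 13/151 + 16/151 → 29/151
merge 20/151 + 29/151 → 49/151
merge 44/151 + 49/151 → 93/151
merge 58/151 + 93/151 → 1
L = 13/151 + 29/151 + 49/151 + 93/151 + 1 = 335/151 ≈ 2.219 bits/symbol.

2.219 bits/symbol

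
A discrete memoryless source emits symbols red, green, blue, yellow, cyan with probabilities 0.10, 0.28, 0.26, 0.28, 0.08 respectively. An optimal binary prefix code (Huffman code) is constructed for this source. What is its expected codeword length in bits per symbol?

Repeatedly combine the two least-probable nodes; the expected code length is the sum of the merged weights.
merge 2/25 + 1/10 → 9/50
merge 9/50 + 13/50 → 11/25
merge 7/25 + 7/25 → 14/25
merge 11/25 + 14/25 → 1
L = 9/50 + 11/25 + 14/25 + 1 = 109/50 = 2.18 bits/symbol.

2.18 bits/symbol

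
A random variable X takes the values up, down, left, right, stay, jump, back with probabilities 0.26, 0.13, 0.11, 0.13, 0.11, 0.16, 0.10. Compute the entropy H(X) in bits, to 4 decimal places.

2.7264 bits

H = −Σ pᵢ log₂ pᵢ.
−0.26·log₂(0.26) = 0.5053
−0.13·log₂(0.13) = 0.3826
−0.11·log₂(0.11) = 0.3503
−0.13·log₂(0.13) = 0.3826
−0.11·log₂(0.11) = 0.3503
−0.16·log₂(0.16) = 0.4230
−0.10·log₂(0.10) = 0.3322
Sum ≈ 2.7264 → 2.7264 bits.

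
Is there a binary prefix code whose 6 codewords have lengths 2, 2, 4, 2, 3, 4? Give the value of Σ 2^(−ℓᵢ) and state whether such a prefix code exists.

With common denominator 2^4 = 16: Σ 2^(−ℓᵢ) = 4/16 + 4/16 + 1/16 + 4/16 + 2/16 + 1/16 = 16/16 = 1.
Kraft's inequality requires Σ ≤ 1; here Σ = 1 ≤ 1, so such a prefix code exists.

1; yes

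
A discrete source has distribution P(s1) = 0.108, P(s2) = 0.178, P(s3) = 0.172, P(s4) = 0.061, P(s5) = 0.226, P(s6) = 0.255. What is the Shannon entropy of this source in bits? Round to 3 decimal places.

2.461 bits

H = −Σ pᵢ log₂ pᵢ.
−0.108·log₂(0.108) = 0.3468
−0.178·log₂(0.178) = 0.4432
−0.172·log₂(0.172) = 0.4368
−0.061·log₂(0.061) = 0.2461
−0.226·log₂(0.226) = 0.4849
−0.255·log₂(0.255) = 0.5027
Sum ≈ 2.4606 → 2.461 bits.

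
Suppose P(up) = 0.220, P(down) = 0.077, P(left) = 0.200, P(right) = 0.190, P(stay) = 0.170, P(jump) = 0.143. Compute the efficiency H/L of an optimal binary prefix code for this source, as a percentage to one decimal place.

97.7%

Entropy H = −Σ p log₂ p ≈ 2.5208 bits.
Huffman merges: 77/1000+143/1000→11/50; 17/100+19/100→9/25; 1/5+11/50→21/50; 11/50+9/25→29/50; 21/50+29/50→1. L = 129/50 ≈ 2.5800.
Efficiency = H/L = 2.5208/2.5800 = 97.7%.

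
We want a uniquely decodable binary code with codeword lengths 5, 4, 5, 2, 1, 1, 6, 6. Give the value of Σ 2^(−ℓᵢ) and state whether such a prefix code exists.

1.40625; no

With common denominator 2^6 = 64: Σ 2^(−ℓᵢ) = 2/64 + 4/64 + 2/64 + 16/64 + 32/64 + 32/64 + 1/64 + 1/64 = 90/64 = 1.40625.
Kraft's inequality requires Σ ≤ 1; here Σ = 1.40625 > 1, so no such prefix code exists.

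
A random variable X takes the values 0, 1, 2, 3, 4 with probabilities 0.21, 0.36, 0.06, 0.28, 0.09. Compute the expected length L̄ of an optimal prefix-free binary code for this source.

2.15 bits/symbol

Repeatedly combine the two least-probable nodes; the expected code length is the sum of the merged weights.
merge 3/50 + 9/100 → 3/20
merge 3/20 + 21/100 → 9/25
merge 7/25 + 9/25 → 16/25
merge 9/25 + 16/25 → 1
L = 3/20 + 9/25 + 16/25 + 1 = 43/20 = 2.15 bits/symbol.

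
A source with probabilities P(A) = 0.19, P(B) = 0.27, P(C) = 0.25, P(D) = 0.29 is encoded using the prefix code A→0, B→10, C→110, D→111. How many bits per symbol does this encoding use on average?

2.35 bits/symbol

L̄ = Σ pᵢ·ℓᵢ = 0.19·1 + 0.27·2 + 0.25·3 + 0.29·3 = 2.35 bits/symbol.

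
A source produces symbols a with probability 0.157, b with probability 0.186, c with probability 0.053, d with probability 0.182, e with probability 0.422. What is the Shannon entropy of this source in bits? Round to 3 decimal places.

2.068 bits

H = −Σ pᵢ log₂ pᵢ.
−0.157·log₂(0.157) = 0.4194
−0.186·log₂(0.186) = 0.4514
−0.053·log₂(0.053) = 0.2246
−0.182·log₂(0.182) = 0.4474
−0.422·log₂(0.422) = 0.5253
Sum ≈ 2.0679 → 2.068 bits.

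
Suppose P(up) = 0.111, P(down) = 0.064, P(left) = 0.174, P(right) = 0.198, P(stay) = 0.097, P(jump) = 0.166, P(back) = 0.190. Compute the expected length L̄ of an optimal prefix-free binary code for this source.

2.773 bits/symbol

Repeatedly combine the two least-probable nodes; the expected code length is the sum of the merged weights.
merge 8/125 + 97/1000 → 161/1000
merge 111/1000 + 161/1000 → 34/125
merge 83/500 + 87/500 → 17/50
merge 19/100 + 99/500 → 97/250
merge 34/125 + 17/50 → 153/250
merge 97/250 + 153/250 → 1
L = 161/1000 + 34/125 + 17/50 + 97/250 + 153/250 + 1 = 2773/1000 = 2.773 bits/symbol.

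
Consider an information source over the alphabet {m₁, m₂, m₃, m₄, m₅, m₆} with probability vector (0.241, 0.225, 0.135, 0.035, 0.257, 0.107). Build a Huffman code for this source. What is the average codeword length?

Repeatedly combine the two least-probable nodes; the expected code length is the sum of the merged weights.
merge 7/200 + 107/1000 → 71/500
merge 27/200 + 71/500 → 277/1000
merge 9/40 + 241/1000 → 233/500
merge 257/1000 + 277/1000 → 267/500
merge 233/500 + 267/500 → 1
L = 71/500 + 277/1000 + 233/500 + 267/500 + 1 = 2419/1000 = 2.419 bits/symbol.

2.419 bits/symbol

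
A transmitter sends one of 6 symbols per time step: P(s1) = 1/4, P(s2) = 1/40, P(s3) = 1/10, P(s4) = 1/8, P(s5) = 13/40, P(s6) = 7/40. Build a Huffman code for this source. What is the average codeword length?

Repeatedly combine the two least-probable nodes; the expected code length is the sum of the merged weights.
merge 1/40 + 1/10 → 1/8
merge 1/8 + 1/8 → 1/4
merge 7/40 + 1/4 → 17/40
merge 1/4 + 13/40 → 23/40
merge 17/40 + 23/40 → 1
L = 1/8 + 1/4 + 17/40 + 23/40 + 1 = 19/8 = 2.375 bits/symbol.

2.375 bits/symbol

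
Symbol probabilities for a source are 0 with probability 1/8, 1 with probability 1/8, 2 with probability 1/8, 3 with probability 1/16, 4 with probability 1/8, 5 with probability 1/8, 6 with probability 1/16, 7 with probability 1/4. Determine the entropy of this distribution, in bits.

2.875 bits

Each probability is a power of 1/2, so log₂(1/p) is an integer.
H = Σ p·log₂(1/p) = 1/8·3 + 1/8·3 + 1/8·3 + 1/16·4 + 1/8·3 + 1/8·3 + 1/16·4 + 1/4·2 = 2.875 bits.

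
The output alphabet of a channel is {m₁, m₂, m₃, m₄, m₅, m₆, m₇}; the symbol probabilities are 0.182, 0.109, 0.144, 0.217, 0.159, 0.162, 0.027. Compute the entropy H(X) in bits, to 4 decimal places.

2.6647 bits

H = −Σ pᵢ log₂ pᵢ.
−0.182·log₂(0.182) = 0.4474
−0.109·log₂(0.109) = 0.3485
−0.144·log₂(0.144) = 0.4026
−0.217·log₂(0.217) = 0.4783
−0.159·log₂(0.159) = 0.4218
−0.162·log₂(0.162) = 0.4254
−0.027·log₂(0.027) = 0.1407
Sum ≈ 2.6647 → 2.6647 bits.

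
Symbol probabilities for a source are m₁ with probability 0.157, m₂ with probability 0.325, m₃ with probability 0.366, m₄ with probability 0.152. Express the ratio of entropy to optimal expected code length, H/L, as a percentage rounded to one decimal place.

Entropy H = −Σ p log₂ p ≈ 1.8902 bits.
Huffman merges: 19/125+157/1000→309/1000; 309/1000+13/40→317/500; 183/500+317/500→1. L = 1943/1000 ≈ 1.9430.
Efficiency = H/L = 1.8902/1.9430 = 97.3%.

97.3%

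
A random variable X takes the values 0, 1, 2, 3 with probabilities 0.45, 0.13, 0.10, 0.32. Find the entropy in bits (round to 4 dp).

H = −Σ pᵢ log₂ pᵢ.
−0.45·log₂(0.45) = 0.5184
−0.13·log₂(0.13) = 0.3826
−0.10·log₂(0.10) = 0.3322
−0.32·log₂(0.32) = 0.5260
Sum ≈ 1.7593 → 1.7593 bits.

1.7593 bits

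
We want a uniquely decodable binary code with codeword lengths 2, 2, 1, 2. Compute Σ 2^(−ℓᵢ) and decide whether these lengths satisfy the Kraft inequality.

With common denominator 2^2 = 4: Σ 2^(−ℓᵢ) = 1/4 + 1/4 + 2/4 + 1/4 = 5/4 = 1.25.
Kraft's inequality requires Σ ≤ 1; here Σ = 1.25 > 1, so no such prefix code exists.

1.25; no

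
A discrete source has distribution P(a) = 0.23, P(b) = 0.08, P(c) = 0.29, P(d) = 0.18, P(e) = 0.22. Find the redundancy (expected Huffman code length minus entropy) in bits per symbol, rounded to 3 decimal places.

0.037 bits

Entropy H = −Σ p log₂ p ≈ 2.2230 bits.
Huffman merges: 2/25+9/50→13/50; 11/50+23/100→9/20; 13/50+29/100→11/20; 9/20+11/20→1. L = 113/50 ≈ 2.2600.
L − H = 2.2600 − 2.2230 = 0.037 bits.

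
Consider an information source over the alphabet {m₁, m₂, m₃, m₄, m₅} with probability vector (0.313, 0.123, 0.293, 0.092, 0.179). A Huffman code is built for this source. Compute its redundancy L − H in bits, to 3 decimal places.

Entropy H = −Σ p log₂ p ≈ 2.1762 bits.
Huffman merges: 23/250+123/1000→43/200; 179/1000+43/200→197/500; 293/1000+313/1000→303/500; 197/500+303/500→1. L = 443/200 ≈ 2.2150.
L − H = 2.2150 − 2.1762 = 0.039 bits.

0.039 bits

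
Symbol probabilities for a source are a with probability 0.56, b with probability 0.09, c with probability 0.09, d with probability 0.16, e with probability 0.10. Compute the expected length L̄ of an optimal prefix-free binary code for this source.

1.88 bits/symbol

Repeatedly combine the two least-probable nodes; the expected code length is the sum of the merged weights.
merge 9/100 + 9/100 → 9/50
merge 1/10 + 4/25 → 13/50
merge 9/50 + 13/50 → 11/25
merge 11/25 + 14/25 → 1
L = 9/50 + 13/50 + 11/25 + 1 = 47/25 = 1.88 bits/symbol.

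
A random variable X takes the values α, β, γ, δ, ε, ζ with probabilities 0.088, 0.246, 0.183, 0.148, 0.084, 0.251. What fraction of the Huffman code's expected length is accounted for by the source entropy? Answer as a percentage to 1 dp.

98.8%

Entropy H = −Σ p log₂ p ≈ 2.4633 bits.
Huffman merges: 21/250+11/125→43/250; 37/250+43/250→8/25; 183/1000+123/500→429/1000; 251/1000+8/25→571/1000; 429/1000+571/1000→1. L = 623/250 ≈ 2.4920.
Efficiency = H/L = 2.4633/2.4920 = 98.8%.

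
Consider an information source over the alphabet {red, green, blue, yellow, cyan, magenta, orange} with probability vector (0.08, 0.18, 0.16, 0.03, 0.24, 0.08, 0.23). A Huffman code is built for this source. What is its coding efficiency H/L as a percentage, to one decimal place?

97.9%

Entropy H = −Σ p log₂ p ≈ 2.5849 bits.
Huffman merges: 3/100+2/25→11/100; 2/25+11/100→19/100; 4/25+9/50→17/50; 19/100+23/100→21/50; 6/25+17/50→29/50; 21/50+29/50→1. L = 66/25 ≈ 2.6400.
Efficiency = H/L = 2.5849/2.6400 = 97.9%.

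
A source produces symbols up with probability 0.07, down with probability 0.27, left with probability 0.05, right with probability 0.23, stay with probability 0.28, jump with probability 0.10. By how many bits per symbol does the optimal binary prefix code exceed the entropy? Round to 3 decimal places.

0.011 bits

Entropy H = −Σ p log₂ p ≈ 2.3288 bits.
Huffman merges: 1/20+7/100→3/25; 1/10+3/25→11/50; 11/50+23/100→9/20; 27/100+7/25→11/20; 9/20+11/20→1. L = 117/50 ≈ 2.3400.
L − H = 2.3400 − 2.3288 = 0.011 bits.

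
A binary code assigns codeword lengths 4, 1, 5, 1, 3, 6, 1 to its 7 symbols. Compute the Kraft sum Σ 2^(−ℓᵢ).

1.734375

With common denominator 2^6 = 64: Σ 2^(−ℓᵢ) = 4/64 + 32/64 + 2/64 + 32/64 + 8/64 + 1/64 + 32/64 = 111/64 = 1.734375.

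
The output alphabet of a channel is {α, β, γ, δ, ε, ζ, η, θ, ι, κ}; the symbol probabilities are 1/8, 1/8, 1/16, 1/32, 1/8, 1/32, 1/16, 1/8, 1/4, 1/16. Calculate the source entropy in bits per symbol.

Each probability is a power of 1/2, so log₂(1/p) is an integer.
H = Σ p·log₂(1/p) = 1/8·3 + 1/8·3 + 1/16·4 + 1/32·5 + 1/8·3 + 1/32·5 + 1/16·4 + 1/8·3 + 1/4·2 + 1/16·4 = 3.0625 bits.

3.0625 bits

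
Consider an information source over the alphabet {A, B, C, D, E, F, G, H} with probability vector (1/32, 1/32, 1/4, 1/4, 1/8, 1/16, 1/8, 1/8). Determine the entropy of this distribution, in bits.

Each probability is a power of 1/2, so log₂(1/p) is an integer.
H = Σ p·log₂(1/p) = 1/32·5 + 1/32·5 + 1/4·2 + 1/4·2 + 1/8·3 + 1/16·4 + 1/8·3 + 1/8·3 = 2.6875 bits.

2.6875 bits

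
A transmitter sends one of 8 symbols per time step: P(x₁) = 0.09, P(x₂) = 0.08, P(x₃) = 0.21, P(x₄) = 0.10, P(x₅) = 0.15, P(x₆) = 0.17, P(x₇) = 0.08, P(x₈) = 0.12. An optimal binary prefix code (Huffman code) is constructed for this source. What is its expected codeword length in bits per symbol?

Repeatedly combine the two least-probable nodes; the expected code length is the sum of the merged weights.
merge 2/25 + 2/25 → 4/25
merge 9/100 + 1/10 → 19/100
merge 3/25 + 3/20 → 27/100
merge 4/25 + 17/100 → 33/100
merge 19/100 + 21/100 → 2/5
merge 27/100 + 33/100 → 3/5
merge 2/5 + 3/5 → 1
L = 4/25 + 19/100 + 27/100 + 33/100 + 2/5 + 3/5 + 1 = 59/20 = 2.95 bits/symbol.

2.95 bits/symbol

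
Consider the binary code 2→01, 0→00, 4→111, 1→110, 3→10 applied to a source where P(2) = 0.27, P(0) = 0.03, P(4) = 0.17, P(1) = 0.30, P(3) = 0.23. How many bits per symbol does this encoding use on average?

L̄ = Σ pᵢ·ℓᵢ = 0.27·2 + 0.03·2 + 0.17·3 + 0.30·3 + 0.23·2 = 2.47 bits/symbol.

2.47 bits/symbol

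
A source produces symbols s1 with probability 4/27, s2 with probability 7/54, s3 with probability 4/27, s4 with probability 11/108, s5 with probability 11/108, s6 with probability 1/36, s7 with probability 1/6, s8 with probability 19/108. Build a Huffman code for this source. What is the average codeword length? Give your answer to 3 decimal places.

Repeatedly combine the two least-probable nodes; the expected code length is the sum of the merged weights.
merge 1/36 + 11/108 → 7/54
merge 11/108 + 7/54 → 25/108
merge 7/54 + 4/27 → 5/18
merge 4/27 + 1/6 → 17/54
merge 19/108 + 25/108 → 11/27
merge 5/18 + 17/54 → 16/27
merge 11/27 + 16/27 → 1
L = 7/54 + 25/108 + 5/18 + 17/54 + 11/27 + 16/27 + 1 = 319/108 ≈ 2.954 bits/symbol.

2.954 bits/symbol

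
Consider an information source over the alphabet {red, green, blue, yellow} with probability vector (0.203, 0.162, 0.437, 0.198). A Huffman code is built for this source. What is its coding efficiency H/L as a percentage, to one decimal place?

97.6%

Entropy H = −Σ p log₂ p ≈ 1.8769 bits.
Huffman merges: 81/500+99/500→9/25; 203/1000+9/25→563/1000; 437/1000+563/1000→1. L = 1923/1000 ≈ 1.9230.
Efficiency = H/L = 1.8769/1.9230 = 97.6%.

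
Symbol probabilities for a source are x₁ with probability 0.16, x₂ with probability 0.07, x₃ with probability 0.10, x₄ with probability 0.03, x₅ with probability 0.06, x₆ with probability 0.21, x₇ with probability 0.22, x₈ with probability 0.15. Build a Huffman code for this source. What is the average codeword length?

2.82 bits/symbol

Repeatedly combine the two least-probable nodes; the expected code length is the sum of the merged weights.
merge 3/100 + 3/50 → 9/100
merge 7/100 + 9/100 → 4/25
merge 1/10 + 3/20 → 1/4
merge 4/25 + 4/25 → 8/25
merge 21/100 + 11/50 → 43/100
merge 1/4 + 8/25 → 57/100
merge 43/100 + 57/100 → 1
L = 9/100 + 4/25 + 1/4 + 8/25 + 43/100 + 57/100 + 1 = 141/50 = 2.82 bits/symbol.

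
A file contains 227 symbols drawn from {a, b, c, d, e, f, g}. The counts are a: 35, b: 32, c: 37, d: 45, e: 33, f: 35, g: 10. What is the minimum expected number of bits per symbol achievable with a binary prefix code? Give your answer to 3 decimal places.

Probabilities are the counts divided by 227.
Repeatedly combine the two least-probable nodes; the expected code length is the sum of the merged weights.
merge 10/227 + 32/227 → 42/227
merge 33/227 + 35/227 → 68/227
merge 35/227 + 37/227 → 72/227
merge 42/227 + 45/227 → 87/227
merge 68/227 + 72/227 → 140/227
merge 87/227 + 140/227 → 1
L = 42/227 + 68/227 + 72/227 + 87/227 + 140/227 + 1 = 636/227 ≈ 2.802 bits/symbol.

2.802 bits/symbol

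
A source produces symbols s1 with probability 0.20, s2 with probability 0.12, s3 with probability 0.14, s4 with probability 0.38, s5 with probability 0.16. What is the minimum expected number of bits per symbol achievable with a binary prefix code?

Repeatedly combine the two least-probable nodes; the expected code length is the sum of the merged weights.
merge 3/25 + 7/50 → 13/50
merge 4/25 + 1/5 → 9/25
merge 13/50 + 9/25 → 31/50
merge 19/50 + 31/50 → 1
L = 13/50 + 9/25 + 31/50 + 1 = 56/25 = 2.24 bits/symbol.

2.24 bits/symbol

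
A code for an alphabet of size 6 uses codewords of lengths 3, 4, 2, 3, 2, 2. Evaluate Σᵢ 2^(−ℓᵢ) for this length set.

With common denominator 2^4 = 16: Σ 2^(−ℓᵢ) = 2/16 + 1/16 + 4/16 + 2/16 + 4/16 + 4/16 = 17/16 = 1.0625.

1.0625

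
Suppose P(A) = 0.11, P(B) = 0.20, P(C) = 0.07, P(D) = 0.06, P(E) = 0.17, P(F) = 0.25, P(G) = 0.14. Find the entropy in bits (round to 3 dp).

H = −Σ pᵢ log₂ pᵢ.
−0.11·log₂(0.11) = 0.3503
−0.20·log₂(0.20) = 0.4644
−0.07·log₂(0.07) = 0.2686
−0.06·log₂(0.06) = 0.2435
−0.17·log₂(0.17) = 0.4346
−0.25·log₂(0.25) = 0.5000
−0.14·log₂(0.14) = 0.3971
Sum ≈ 2.6585 → 2.658 bits.

2.658 bits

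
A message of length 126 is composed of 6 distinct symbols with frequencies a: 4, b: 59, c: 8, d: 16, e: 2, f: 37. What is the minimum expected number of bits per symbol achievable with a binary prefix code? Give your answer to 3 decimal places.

Probabilities are the counts divided by 126.
Repeatedly combine the two least-probable nodes; the expected code length is the sum of the merged weights.
merge 1/63 + 2/63 → 1/21
merge 1/21 + 4/63 → 1/9
merge 1/9 + 8/63 → 5/21
merge 5/21 + 37/126 → 67/126
merge 59/126 + 67/126 → 1
L = 1/21 + 1/9 + 5/21 + 67/126 + 1 = 27/14 ≈ 1.929 bits/symbol.

1.929 bits/symbol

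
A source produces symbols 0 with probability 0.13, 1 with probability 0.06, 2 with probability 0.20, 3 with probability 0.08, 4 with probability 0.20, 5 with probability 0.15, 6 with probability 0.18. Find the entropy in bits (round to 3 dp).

2.702 bits

H = −Σ pᵢ log₂ pᵢ.
−0.13·log₂(0.13) = 0.3826
−0.06·log₂(0.06) = 0.2435
−0.20·log₂(0.20) = 0.4644
−0.08·log₂(0.08) = 0.2915
−0.20·log₂(0.20) = 0.4644
−0.15·log₂(0.15) = 0.4105
−0.18·log₂(0.18) = 0.4453
Sum ≈ 2.7023 → 2.702 bits.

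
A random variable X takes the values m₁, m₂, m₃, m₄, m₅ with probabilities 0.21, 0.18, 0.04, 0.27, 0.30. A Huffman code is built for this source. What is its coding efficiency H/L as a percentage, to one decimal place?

Entropy H = −Σ p log₂ p ≈ 2.1350 bits.
Huffman merges: 1/25+9/50→11/50; 21/100+11/50→43/100; 27/100+3/10→57/100; 43/100+57/100→1. L = 111/50 ≈ 2.2200.
Efficiency = H/L = 2.1350/2.2200 = 96.2%.

96.2%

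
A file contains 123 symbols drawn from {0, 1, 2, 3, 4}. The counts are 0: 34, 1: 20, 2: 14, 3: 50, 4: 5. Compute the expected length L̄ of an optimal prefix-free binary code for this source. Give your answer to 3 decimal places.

Probabilities are the counts divided by 123.
Repeatedly combine the two least-probable nodes; the expected code length is the sum of the merged weights.
merge 5/123 + 14/123 → 19/123
merge 19/123 + 20/123 → 13/41
merge 34/123 + 13/41 → 73/123
merge 50/123 + 73/123 → 1
L = 19/123 + 13/41 + 73/123 + 1 = 254/123 ≈ 2.065 bits/symbol.

2.065 bits/symbol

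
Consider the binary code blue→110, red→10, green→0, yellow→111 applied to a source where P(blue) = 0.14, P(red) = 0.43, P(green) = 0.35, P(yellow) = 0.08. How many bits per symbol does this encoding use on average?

1.87 bits/symbol

L̄ = Σ pᵢ·ℓᵢ = 0.14·3 + 0.43·2 + 0.35·1 + 0.08·3 = 1.87 bits/symbol.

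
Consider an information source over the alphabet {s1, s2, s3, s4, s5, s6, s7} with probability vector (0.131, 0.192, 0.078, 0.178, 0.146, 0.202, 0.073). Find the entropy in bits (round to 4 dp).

H = −Σ pᵢ log₂ pᵢ.
−0.131·log₂(0.131) = 0.3841
−0.192·log₂(0.192) = 0.4571
−0.078·log₂(0.078) = 0.2871
−0.178·log₂(0.178) = 0.4432
−0.146·log₂(0.146) = 0.4053
−0.202·log₂(0.202) = 0.4661
−0.073·log₂(0.073) = 0.2756
Sum ≈ 2.7186 → 2.7186 bits.

2.7186 bits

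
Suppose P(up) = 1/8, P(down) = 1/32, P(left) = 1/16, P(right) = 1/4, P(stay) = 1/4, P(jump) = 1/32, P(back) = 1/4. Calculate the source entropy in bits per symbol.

Each probability is a power of 1/2, so log₂(1/p) is an integer.
H = Σ p·log₂(1/p) = 1/8·3 + 1/32·5 + 1/16·4 + 1/4·2 + 1/4·2 + 1/32·5 + 1/4·2 = 2.4375 bits.

2.4375 bits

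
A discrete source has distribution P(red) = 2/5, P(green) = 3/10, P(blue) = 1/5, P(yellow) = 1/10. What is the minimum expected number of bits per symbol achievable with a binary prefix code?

Repeatedly combine the two least-probable nodes; the expected code length is the sum of the merged weights.
merge 1/10 + 1/5 → 3/10
merge 3/10 + 3/10 → 3/5
merge 2/5 + 3/5 → 1
L = 3/10 + 3/5 + 1 = 19/10 = 1.9 bits/symbol.

1.9 bits/symbol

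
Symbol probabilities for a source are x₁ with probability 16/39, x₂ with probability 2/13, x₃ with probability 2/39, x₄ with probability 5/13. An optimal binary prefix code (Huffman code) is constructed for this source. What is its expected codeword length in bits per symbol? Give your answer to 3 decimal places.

Repeatedly combine the two least-probable nodes; the expected code length is the sum of the merged weights.
merge 2/39 + 2/13 → 8/39
merge 8/39 + 5/13 → 23/39
merge 16/39 + 23/39 → 1
L = 8/39 + 23/39 + 1 = 70/39 ≈ 1.795 bits/symbol.

1.795 bits/symbol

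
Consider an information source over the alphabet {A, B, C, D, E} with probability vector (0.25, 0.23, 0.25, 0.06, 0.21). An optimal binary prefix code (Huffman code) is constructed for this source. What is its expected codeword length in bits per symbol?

2.27 bits/symbol

Repeatedly combine the two least-probable nodes; the expected code length is the sum of the merged weights.
merge 3/50 + 21/100 → 27/100
merge 23/100 + 1/4 → 12/25
merge 1/4 + 27/100 → 13/25
merge 12/25 + 13/25 → 1
L = 27/100 + 12/25 + 13/25 + 1 = 227/100 = 2.27 bits/symbol.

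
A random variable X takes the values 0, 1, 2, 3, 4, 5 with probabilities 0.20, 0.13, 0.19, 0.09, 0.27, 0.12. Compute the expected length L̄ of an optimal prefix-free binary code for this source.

Repeatedly combine the two least-probable nodes; the expected code length is the sum of the merged weights.
merge 9/100 + 3/25 → 21/100
merge 13/100 + 19/100 → 8/25
merge 1/5 + 21/100 → 41/100
merge 27/100 + 8/25 → 59/100
merge 41/100 + 59/100 → 1
L = 21/100 + 8/25 + 41/100 + 59/100 + 1 = 253/100 = 2.53 bits/symbol.

2.53 bits/symbol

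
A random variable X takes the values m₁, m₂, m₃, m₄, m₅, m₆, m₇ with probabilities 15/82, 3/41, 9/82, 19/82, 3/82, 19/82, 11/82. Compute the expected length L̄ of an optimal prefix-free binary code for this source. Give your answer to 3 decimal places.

2.646 bits/symbol

Repeatedly combine the two least-probable nodes; the expected code length is the sum of the merged weights.
merge 3/82 + 3/41 → 9/82
merge 9/82 + 9/82 → 9/41
merge 11/82 + 15/82 → 13/41
merge 9/41 + 19/82 → 37/82
merge 19/82 + 13/41 → 45/82
merge 37/82 + 45/82 → 1
L = 9/82 + 9/41 + 13/41 + 37/82 + 45/82 + 1 = 217/82 ≈ 2.646 bits/symbol.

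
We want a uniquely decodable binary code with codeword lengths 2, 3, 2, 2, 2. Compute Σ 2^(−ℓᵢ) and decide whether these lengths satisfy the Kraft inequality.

With common denominator 2^3 = 8: Σ 2^(−ℓᵢ) = 2/8 + 1/8 + 2/8 + 2/8 + 2/8 = 9/8 = 1.125.
Kraft's inequality requires Σ ≤ 1; here Σ = 1.125 > 1, so no such prefix code exists.

1.125; no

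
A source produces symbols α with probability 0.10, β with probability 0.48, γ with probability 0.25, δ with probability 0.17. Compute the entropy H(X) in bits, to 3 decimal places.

H = −Σ pᵢ log₂ pᵢ.
−0.10·log₂(0.10) = 0.3322
−0.48·log₂(0.48) = 0.5083
−0.25·log₂(0.25) = 0.5000
−0.17·log₂(0.17) = 0.4346
Sum ≈ 1.7750 → 1.775 bits.

1.775 bits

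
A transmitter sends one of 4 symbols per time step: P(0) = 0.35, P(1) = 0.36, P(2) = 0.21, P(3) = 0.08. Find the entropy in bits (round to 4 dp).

1.8250 bits

H = −Σ pᵢ log₂ pᵢ.
−0.35·log₂(0.35) = 0.5301
−0.36·log₂(0.36) = 0.5306
−0.21·log₂(0.21) = 0.4728
−0.08·log₂(0.08) = 0.2915
Sum ≈ 1.8250 → 1.8250 bits.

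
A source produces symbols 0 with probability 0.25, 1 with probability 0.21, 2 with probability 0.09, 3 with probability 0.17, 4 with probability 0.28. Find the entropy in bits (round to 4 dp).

H = −Σ pᵢ log₂ pᵢ.
−0.25·log₂(0.25) = 0.5000
−0.21·log₂(0.21) = 0.4728
−0.09·log₂(0.09) = 0.3127
−0.17·log₂(0.17) = 0.4346
−0.28·log₂(0.28) = 0.5142
Sum ≈ 2.2343 → 2.2343 bits.

2.2343 bits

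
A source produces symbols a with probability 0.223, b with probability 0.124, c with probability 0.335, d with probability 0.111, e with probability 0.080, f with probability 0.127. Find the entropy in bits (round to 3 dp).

2.406 bits

H = −Σ pᵢ log₂ pᵢ.
−0.223·log₂(0.223) = 0.4828
−0.124·log₂(0.124) = 0.3734
−0.335·log₂(0.335) = 0.5286
−0.111·log₂(0.111) = 0.3520
−0.080·log₂(0.080) = 0.2915
−0.127·log₂(0.127) = 0.3781
Sum ≈ 2.4064 → 2.406 bits.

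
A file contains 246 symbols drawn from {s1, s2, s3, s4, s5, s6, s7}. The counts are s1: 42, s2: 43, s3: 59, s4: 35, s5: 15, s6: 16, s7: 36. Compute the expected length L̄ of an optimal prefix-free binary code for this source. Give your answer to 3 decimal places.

Probabilities are the counts divided by 246.
Repeatedly combine the two least-probable nodes; the expected code length is the sum of the merged weights.
merge 5/82 + 8/123 → 31/246
merge 31/246 + 35/246 → 11/41
merge 6/41 + 7/41 → 13/41
merge 43/246 + 59/246 → 17/41
merge 11/41 + 13/41 → 24/41
merge 17/41 + 24/41 → 1
L = 31/246 + 11/41 + 13/41 + 17/41 + 24/41 + 1 = 667/246 ≈ 2.711 bits/symbol.

2.711 bits/symbol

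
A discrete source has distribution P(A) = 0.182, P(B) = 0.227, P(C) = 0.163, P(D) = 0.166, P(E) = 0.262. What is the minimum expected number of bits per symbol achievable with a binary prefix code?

Repeatedly combine the two least-probable nodes; the expected code length is the sum of the merged weights.
merge 163/1000 + 83/500 → 329/1000
merge 91/500 + 227/1000 → 409/1000
merge 131/500 + 329/1000 → 591/1000
merge 409/1000 + 591/1000 → 1
L = 329/1000 + 409/1000 + 591/1000 + 1 = 2329/1000 = 2.329 bits/symbol.

2.329 bits/symbol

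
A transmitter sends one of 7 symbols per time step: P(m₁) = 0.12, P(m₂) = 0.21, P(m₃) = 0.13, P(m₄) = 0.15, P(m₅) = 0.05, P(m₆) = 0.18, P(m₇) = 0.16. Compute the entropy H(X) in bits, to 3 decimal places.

H = −Σ pᵢ log₂ pᵢ.
−0.12·log₂(0.12) = 0.3671
−0.21·log₂(0.21) = 0.4728
−0.13·log₂(0.13) = 0.3826
−0.15·log₂(0.15) = 0.4105
−0.05·log₂(0.05) = 0.2161
−0.18·log₂(0.18) = 0.4453
−0.16·log₂(0.16) = 0.4230
Sum ≈ 2.7175 → 2.718 bits.

2.718 bits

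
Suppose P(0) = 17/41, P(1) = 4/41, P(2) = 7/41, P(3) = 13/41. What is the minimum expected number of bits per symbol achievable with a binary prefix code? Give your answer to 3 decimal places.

Repeatedly combine the two least-probable nodes; the expected code length is the sum of the merged weights.
merge 4/41 + 7/41 → 11/41
merge 11/41 + 13/41 → 24/41
merge 17/41 + 24/41 → 1
L = 11/41 + 24/41 + 1 = 76/41 ≈ 1.854 bits/symbol.

1.854 bits/symbol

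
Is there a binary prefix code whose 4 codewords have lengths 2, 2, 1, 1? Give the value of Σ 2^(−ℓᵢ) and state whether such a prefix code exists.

With common denominator 2^2 = 4: Σ 2^(−ℓᵢ) = 1/4 + 1/4 + 2/4 + 2/4 = 6/4 = 1.5.
Kraft's inequality requires Σ ≤ 1; here Σ = 1.5 > 1, so no such prefix code exists.

1.5; no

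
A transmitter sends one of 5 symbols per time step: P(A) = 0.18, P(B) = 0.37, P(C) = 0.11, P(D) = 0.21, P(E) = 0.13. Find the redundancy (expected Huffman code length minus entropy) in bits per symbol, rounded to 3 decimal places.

0.058 bits

Entropy H = −Σ p log₂ p ≈ 2.1818 bits.
Huffman merges: 11/100+13/100→6/25; 9/50+21/100→39/100; 6/25+37/100→61/100; 39/100+61/100→1. L = 56/25 ≈ 2.2400.
L − H = 2.2400 − 2.1818 = 0.058 bits.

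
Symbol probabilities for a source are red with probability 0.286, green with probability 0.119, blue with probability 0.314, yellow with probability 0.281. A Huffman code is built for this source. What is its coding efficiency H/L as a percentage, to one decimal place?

96.1%

Entropy H = −Σ p log₂ p ≈ 1.9213 bits.
Huffman merges: 119/1000+281/1000→2/5; 143/500+157/500→3/5; 2/5+3/5→1. L = 2 ≈ 2.0000.
Efficiency = H/L = 1.9213/2.0000 = 96.1%.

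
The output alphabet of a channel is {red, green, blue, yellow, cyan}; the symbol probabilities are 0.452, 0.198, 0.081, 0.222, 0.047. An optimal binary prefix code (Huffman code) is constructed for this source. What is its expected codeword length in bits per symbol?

2.002 bits/symbol

Repeatedly combine the two least-probable nodes; the expected code length is the sum of the merged weights.
merge 47/1000 + 81/1000 → 16/125
merge 16/125 + 99/500 → 163/500
merge 111/500 + 163/500 → 137/250
merge 113/250 + 137/250 → 1
L = 16/125 + 163/500 + 137/250 + 1 = 1001/500 = 2.002 bits/symbol.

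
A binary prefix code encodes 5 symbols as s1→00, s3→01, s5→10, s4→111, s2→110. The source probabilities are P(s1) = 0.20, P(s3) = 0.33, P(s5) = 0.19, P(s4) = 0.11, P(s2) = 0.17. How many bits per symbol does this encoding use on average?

L̄ = Σ pᵢ·ℓᵢ = 0.20·2 + 0.33·2 + 0.19·2 + 0.11·3 + 0.17·3 = 2.28 bits/symbol.

2.28 bits/symbol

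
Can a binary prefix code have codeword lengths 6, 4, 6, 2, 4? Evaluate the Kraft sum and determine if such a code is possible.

With common denominator 2^6 = 64: Σ 2^(−ℓᵢ) = 1/64 + 4/64 + 1/64 + 16/64 + 4/64 = 26/64 = 0.40625.
Kraft's inequality requires Σ ≤ 1; here Σ = 0.40625 ≤ 1, so such a prefix code exists.

0.40625; yes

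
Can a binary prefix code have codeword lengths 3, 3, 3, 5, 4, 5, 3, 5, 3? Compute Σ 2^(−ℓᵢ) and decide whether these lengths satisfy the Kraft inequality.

0.78125; yes

With common denominator 2^5 = 32: Σ 2^(−ℓᵢ) = 4/32 + 4/32 + 4/32 + 1/32 + 2/32 + 1/32 + 4/32 + 1/32 + 4/32 = 25/32 = 0.78125.
Kraft's inequality requires Σ ≤ 1; here Σ = 0.78125 ≤ 1, so such a prefix code exists.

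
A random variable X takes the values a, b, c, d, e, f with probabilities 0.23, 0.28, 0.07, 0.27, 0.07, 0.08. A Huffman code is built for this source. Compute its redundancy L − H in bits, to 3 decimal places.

0.019 bits

Entropy H = −Σ p log₂ p ≈ 2.3405 bits.
Huffman merges: 7/100+7/100→7/50; 2/25+7/50→11/50; 11/50+23/100→9/20; 27/100+7/25→11/20; 9/20+11/20→1. L = 59/25 ≈ 2.3600.
L − H = 2.3600 − 2.3405 = 0.019 bits.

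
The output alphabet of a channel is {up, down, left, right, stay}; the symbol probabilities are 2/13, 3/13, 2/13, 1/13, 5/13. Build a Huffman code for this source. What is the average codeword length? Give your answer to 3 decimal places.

Repeatedly combine the two least-probable nodes; the expected code length is the sum of the merged weights.
merge 1/13 + 2/13 → 3/13
merge 2/13 + 3/13 → 5/13
merge 3/13 + 5/13 → 8/13
merge 5/13 + 8/13 → 1
L = 3/13 + 5/13 + 8/13 + 1 = 29/13 ≈ 2.231 bits/symbol.

2.231 bits/symbol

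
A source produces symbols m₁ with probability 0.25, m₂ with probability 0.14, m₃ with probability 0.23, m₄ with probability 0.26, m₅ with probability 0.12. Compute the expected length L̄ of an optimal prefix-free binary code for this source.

2.26 bits/symbol

Repeatedly combine the two least-probable nodes; the expected code length is the sum of the merged weights.
merge 3/25 + 7/50 → 13/50
merge 23/100 + 1/4 → 12/25
merge 13/50 + 13/50 → 13/25
merge 12/25 + 13/25 → 1
L = 13/50 + 12/25 + 13/25 + 1 = 113/50 = 2.26 bits/symbol.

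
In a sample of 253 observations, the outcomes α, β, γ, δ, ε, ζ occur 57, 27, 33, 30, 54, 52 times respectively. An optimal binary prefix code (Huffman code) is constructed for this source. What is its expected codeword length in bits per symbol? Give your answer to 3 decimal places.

Probabilities are the counts divided by 253.
Repeatedly combine the two least-probable nodes; the expected code length is the sum of the merged weights.
merge 27/253 + 30/253 → 57/253
merge 3/23 + 52/253 → 85/253
merge 54/253 + 57/253 → 111/253
merge 57/253 + 85/253 → 142/253
merge 111/253 + 142/253 → 1
L = 57/253 + 85/253 + 111/253 + 142/253 + 1 = 648/253 ≈ 2.561 bits/symbol.

2.561 bits/symbol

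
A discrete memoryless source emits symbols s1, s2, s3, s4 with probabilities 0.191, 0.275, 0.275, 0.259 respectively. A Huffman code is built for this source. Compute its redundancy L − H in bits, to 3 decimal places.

0.015 bits

Entropy H = −Σ p log₂ p ≈ 1.9853 bits.
Huffman merges: 191/1000+259/1000→9/20; 11/40+11/40→11/20; 9/20+11/20→1. L = 2 ≈ 2.0000.
L − H = 2.0000 − 1.9853 = 0.015 bits.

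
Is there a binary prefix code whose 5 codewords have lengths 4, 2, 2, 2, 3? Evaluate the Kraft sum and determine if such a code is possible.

With common denominator 2^4 = 16: Σ 2^(−ℓᵢ) = 1/16 + 4/16 + 4/16 + 4/16 + 2/16 = 15/16 = 0.9375.
Kraft's inequality requires Σ ≤ 1; here Σ = 0.9375 ≤ 1, so such a prefix code exists.

0.9375; yes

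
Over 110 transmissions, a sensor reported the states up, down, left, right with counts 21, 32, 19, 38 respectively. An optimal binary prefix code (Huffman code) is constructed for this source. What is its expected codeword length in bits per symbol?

Probabilities are the counts divided by 110.
Repeatedly combine the two least-probable nodes; the expected code length is the sum of the merged weights.
merge 19/110 + 21/110 → 4/11
merge 16/55 + 19/55 → 7/11
merge 4/11 + 7/11 → 1
L = 4/11 + 7/11 + 1 = 2 bits/symbol.

2 bits/symbol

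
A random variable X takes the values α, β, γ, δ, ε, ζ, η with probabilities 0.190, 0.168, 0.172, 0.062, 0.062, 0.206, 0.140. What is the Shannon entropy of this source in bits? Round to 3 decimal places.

2.688 bits

H = −Σ pᵢ log₂ pᵢ.
−0.190·log₂(0.190) = 0.4552
−0.168·log₂(0.168) = 0.4323
−0.172·log₂(0.172) = 0.4368
−0.062·log₂(0.062) = 0.2487
−0.062·log₂(0.062) = 0.2487
−0.206·log₂(0.206) = 0.4695
−0.140·log₂(0.140) = 0.3971
Sum ≈ 2.6884 → 2.688 bits.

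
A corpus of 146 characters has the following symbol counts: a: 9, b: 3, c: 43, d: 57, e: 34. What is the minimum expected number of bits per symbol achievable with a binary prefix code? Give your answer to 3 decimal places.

2.007 bits/symbol

Probabilities are the counts divided by 146.
Repeatedly combine the two least-probable nodes; the expected code length is the sum of the merged weights.
merge 3/146 + 9/146 → 6/73
merge 6/73 + 17/73 → 23/73
merge 43/146 + 23/73 → 89/146
merge 57/146 + 89/146 → 1
L = 6/73 + 23/73 + 89/146 + 1 = 293/146 ≈ 2.007 bits/symbol.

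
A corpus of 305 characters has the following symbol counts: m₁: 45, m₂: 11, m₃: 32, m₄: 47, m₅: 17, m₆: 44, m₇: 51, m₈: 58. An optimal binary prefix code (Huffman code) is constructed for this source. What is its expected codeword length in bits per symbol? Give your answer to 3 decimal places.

2.902 bits/symbol

Probabilities are the counts divided by 305.
Repeatedly combine the two least-probable nodes; the expected code length is the sum of the merged weights.
merge 11/305 + 17/305 → 28/305
merge 28/305 + 32/305 → 12/61
merge 44/305 + 9/61 → 89/305
merge 47/305 + 51/305 → 98/305
merge 58/305 + 12/61 → 118/305
merge 89/305 + 98/305 → 187/305
merge 118/305 + 187/305 → 1
L = 28/305 + 12/61 + 89/305 + 98/305 + 118/305 + 187/305 + 1 = 177/61 ≈ 2.902 bits/symbol.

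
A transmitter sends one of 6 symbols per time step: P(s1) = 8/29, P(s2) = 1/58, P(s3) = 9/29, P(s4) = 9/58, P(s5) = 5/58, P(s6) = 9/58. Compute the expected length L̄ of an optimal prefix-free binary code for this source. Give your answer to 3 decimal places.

Repeatedly combine the two least-probable nodes; the expected code length is the sum of the merged weights.
merge 1/58 + 5/58 → 3/29
merge 3/29 + 9/58 → 15/58
merge 9/58 + 15/58 → 12/29
merge 8/29 + 9/29 → 17/29
merge 12/29 + 17/29 → 1
L = 3/29 + 15/58 + 12/29 + 17/29 + 1 = 137/58 ≈ 2.362 bits/symbol.

2.362 bits/symbol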